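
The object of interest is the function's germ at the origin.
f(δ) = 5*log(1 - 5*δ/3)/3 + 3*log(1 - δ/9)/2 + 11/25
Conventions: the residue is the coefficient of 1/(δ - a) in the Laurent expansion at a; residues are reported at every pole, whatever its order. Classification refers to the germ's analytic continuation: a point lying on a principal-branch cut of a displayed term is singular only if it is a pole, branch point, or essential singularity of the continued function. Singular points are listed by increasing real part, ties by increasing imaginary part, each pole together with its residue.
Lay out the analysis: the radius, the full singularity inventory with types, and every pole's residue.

Branch term (5/3)*log(1 - δ/(3/5)): its argument vanishes at δ = 3/5, a logarithmic branch point, modulus 3/5.
Branch term (3/2)*log(1 - δ/(9)): its argument vanishes at δ = 9, a logarithmic branch point, modulus 9.
The radius of convergence is the smallest modulus among the singular points: 3/5.
List the singular points by increasing real part (a conjugate pair: the negative imaginary part first).

Radius of convergence at 0: 3/5.
At 3/5: a logarithmic branch point.
At 9: a logarithmic branch point.


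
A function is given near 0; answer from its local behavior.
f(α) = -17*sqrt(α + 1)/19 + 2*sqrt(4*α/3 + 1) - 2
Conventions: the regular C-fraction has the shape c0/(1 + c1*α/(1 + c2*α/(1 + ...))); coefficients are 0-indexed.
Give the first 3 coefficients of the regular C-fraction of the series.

Taylor coefficients (expand at 0): a_0 = -17/19, a_1 = 101/114, a_2 = -455/1368.
c0 = a_0 = -17/19. Peel one level at a time: if S = 1 + c*α/S' with S'(0) = 1, then c is the α-coefficient of S and S' = c*α/(S - 1).
S_1 = c0/f = 1 + (101/102)*α + (12667/20808)*α^2 + ...; c1 = 101/102.
S_2 = c1*α/(S_1 - 1) = 1 + (-12667/20604)*α + ...; c2 = -12667/20604.

The regular C-fraction coefficients are [-17/19, 101/102, -12667/20604].


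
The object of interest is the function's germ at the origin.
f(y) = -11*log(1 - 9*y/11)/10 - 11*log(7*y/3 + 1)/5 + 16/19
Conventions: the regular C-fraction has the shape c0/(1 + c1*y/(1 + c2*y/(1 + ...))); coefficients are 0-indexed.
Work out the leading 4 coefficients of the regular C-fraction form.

The regular C-fraction coefficients are [16/19, 2413/480, -2364001/670560, 858365720/29722584573].

Taylor coefficients (expand at 0): a_0 = 16/19, a_1 = -127/30, a_2 = 12587/1980, a_3 = -893383/98010.
c0 = a_0 = 16/19. Peel one level at a time: if S = 1 + c*y/S' with S'(0) = 1, then c is the y-coefficient of S and S' = c*y/(S - 1).
S_1 = c0/f = 1 + (2413/480)*y + (44916019/2534400)*y^2 + ...; c1 = 2413/480.
S_2 = c1*y/(S_1 - 1) = 1 + (-2364001/670560)*y + (21459143/210773772)*y^2 + ...; c2 = -2364001/670560.
S_3 = c2*y/(S_2 - 1) = 1 + (858365720/29722584573)*y + ...; c3 = 858365720/29722584573.


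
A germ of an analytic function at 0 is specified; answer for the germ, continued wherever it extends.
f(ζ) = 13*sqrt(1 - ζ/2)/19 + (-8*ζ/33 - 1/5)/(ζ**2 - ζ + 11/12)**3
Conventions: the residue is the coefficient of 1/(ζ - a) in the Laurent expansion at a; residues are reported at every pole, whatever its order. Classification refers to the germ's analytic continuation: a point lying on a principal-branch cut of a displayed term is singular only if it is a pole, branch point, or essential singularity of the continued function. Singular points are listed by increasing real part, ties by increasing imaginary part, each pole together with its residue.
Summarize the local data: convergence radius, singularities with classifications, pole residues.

Denominator factor (ζ**2 - ζ + 11/12)^3: discriminant -8/3, complex-conjugate roots (1/2) + ((1/3)*sqrt(6))*i and (1/2) - ((1/3)*sqrt(6))*i; poles of order 3, moduli (1/6)*sqrt(33) and (1/6)*sqrt(33).
Branch term (13/19)*sqrt(1 - ζ/(2)): its argument vanishes at ζ = 2, a square-root branch point, modulus 2.
The radius of convergence is the smallest modulus among the singular points: (1/6)*sqrt(33).
The branch term is analytic at (1/2) - ((1/3)*sqrt(6))*i and contributes nothing to the residue; only the rational part matters.
The factor ζ**2 - ζ + 11/12 splits as (ζ - a)(ζ - a') with a = (1/2) - ((1/3)*sqrt(6))*i, a' = (1/2) + ((1/3)*sqrt(6))*i. At the order-3 pole a set g(ζ) = (ζ - a)^3*(rational part) = [-8*ζ/33 - 1/5] / (ζ - a')^3.
Order-3 pole: residue = g''(a)/2; g''((1/2) - ((1/3)*sqrt(6))*i) = -((477/3520)*sqrt(6))*i, so the residue is -((477/7040)*sqrt(6))*i.
The branch term is analytic at (1/2) + ((1/3)*sqrt(6))*i and contributes nothing to the residue; only the rational part matters.
The factor ζ**2 - ζ + 11/12 splits as (ζ - a)(ζ - a') with a = (1/2) + ((1/3)*sqrt(6))*i, a' = (1/2) - ((1/3)*sqrt(6))*i. At the order-3 pole a set g(ζ) = (ζ - a)^3*(rational part) = [-8*ζ/33 - 1/5] / (ζ - a')^3.
Order-3 pole: residue = g''(a)/2; g''((1/2) + ((1/3)*sqrt(6))*i) = ((477/3520)*sqrt(6))*i, so the residue is ((477/7040)*sqrt(6))*i.
List the singular points by increasing real part (a conjugate pair: the negative imaginary part first).

Radius of convergence at 0: (1/6)*sqrt(33).
At (1/2) - ((1/3)*sqrt(6))*i: a pole of order 3; residue -((477/7040)*sqrt(6))*i.
At (1/2) + ((1/3)*sqrt(6))*i: a pole of order 3; residue ((477/7040)*sqrt(6))*i.
At 2: an algebraic (square-root) branch point.


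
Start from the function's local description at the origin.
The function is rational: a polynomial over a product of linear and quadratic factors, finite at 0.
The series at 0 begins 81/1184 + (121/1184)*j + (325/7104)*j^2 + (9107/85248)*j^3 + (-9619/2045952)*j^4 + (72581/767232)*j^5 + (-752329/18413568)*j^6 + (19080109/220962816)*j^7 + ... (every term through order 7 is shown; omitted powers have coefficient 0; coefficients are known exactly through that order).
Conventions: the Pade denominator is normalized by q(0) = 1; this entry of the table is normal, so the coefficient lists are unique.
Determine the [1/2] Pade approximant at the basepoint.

Taylor coefficients needed (read off): a_0 = 81/1184, a_1 = 121/1184, a_2 = 325/7104, a_3 = 9107/85248.
Write the denominator as Q(j) = 1 + q1*j + q2*j^2. Requiring Q*f - P = O(j^4) with deg P <= 1 kills the coefficients of j^2..j^3 in Q*f:
  j^2: a_2 + q1*a_1 + q2*a_0 = 0, i.e. 325/7104 + (121/1184)*q1 + (81/1184)*q2 = 0.
  j^3: a_3 + q1*a_2 + q2*a_1 = 0, i.e. 9107/85248 + (325/7104)*q1 + (121/1184)*q2 = 0.
Solving this linear system: q1 = 88589/246084, q2 = -296899/246084.
The numerator is Q*f truncated at degree 1: P0 = a_0 = 81/1184; P1 = a_1 + q1*a_0 = 12317291/97121152.

The Pade approximant has numerator coefficients [81/1184, 12317291/97121152]; denominator coefficients [1, 88589/246084, -296899/246084].


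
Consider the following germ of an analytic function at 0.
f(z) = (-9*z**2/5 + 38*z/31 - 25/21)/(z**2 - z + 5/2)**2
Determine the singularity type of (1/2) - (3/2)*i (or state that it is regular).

The point is a pole of order 2.

The denominator factor z**2 - z + 5/2 vanishes at (1/2) - (3/2)*i and appears to the power 2; the numerator there equals (9838/3255) + (267/310)*i, nonzero, and no other factor vanishes.
Hence a pole whose order is the multiplicity, 2.


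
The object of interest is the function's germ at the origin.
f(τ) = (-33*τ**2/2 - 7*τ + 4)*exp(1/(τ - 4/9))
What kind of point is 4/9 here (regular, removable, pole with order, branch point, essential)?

The exponent 1/(τ - (4/9)) has a pole at 4/9, so exp(1/(τ - (4/9))) takes every nonzero value near it: an essential singularity (not a pole of any order).

The point is an essential singularity.


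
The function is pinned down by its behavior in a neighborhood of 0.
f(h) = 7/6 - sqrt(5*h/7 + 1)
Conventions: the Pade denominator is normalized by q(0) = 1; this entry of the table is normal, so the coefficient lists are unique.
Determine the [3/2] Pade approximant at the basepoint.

Taylor coefficients needed (expand at 0): a_0 = 1/6, a_1 = -5/14, a_2 = 25/392, a_3 = -125/5488, a_4 = 3125/307328, a_5 = -3125/614656.
Write the denominator as Q(h) = 1 + q1*h + q2*h^2. Requiring Q*f - P = O(h^6) with deg P <= 3 kills the coefficients of h^4..h^5 in Q*f:
  h^4: a_4 + q1*a_3 + q2*a_2 = 0, i.e. 3125/307328 + (-125/5488)*q1 + (25/392)*q2 = 0.
  h^5: a_5 + q1*a_4 + q2*a_3 = 0, i.e. -3125/614656 + (3125/307328)*q1 + (-125/5488)*q2 = 0.
Solving this linear system: q1 = 5/7, q2 = 75/784.
The numerator is Q*f truncated at degree 3: P0 = a_0 = 1/6; P1 = a_1 + q1*a_0 = -5/21; P2 = a_2 + q1*a_1 + q2*a_0 = -275/1568; P3 = a_3 + q1*a_2 + q2*a_1 = -125/10976.

The Pade approximant has numerator coefficients [1/6, -5/21, -275/1568, -125/10976]; denominator coefficients [1, 5/7, 75/784].


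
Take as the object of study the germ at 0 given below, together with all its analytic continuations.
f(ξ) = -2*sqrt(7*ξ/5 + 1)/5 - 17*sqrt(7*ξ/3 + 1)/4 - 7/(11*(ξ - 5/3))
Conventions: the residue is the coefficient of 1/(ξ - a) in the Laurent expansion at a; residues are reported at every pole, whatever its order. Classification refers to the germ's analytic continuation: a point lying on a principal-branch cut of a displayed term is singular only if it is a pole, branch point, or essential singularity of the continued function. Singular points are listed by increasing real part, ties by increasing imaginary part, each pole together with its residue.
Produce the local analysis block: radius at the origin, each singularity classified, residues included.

Denominator factor (ξ - 5/3): pole of order 1 at 5/3, modulus 5/3.
Branch term (-17/4)*sqrt(1 - ξ/(-3/7)): its argument vanishes at ξ = -3/7, a square-root branch point, modulus 3/7.
Branch term (-2/5)*sqrt(1 - ξ/(-5/7)): its argument vanishes at ξ = -5/7, a square-root branch point, modulus 5/7.
The radius of convergence is the smallest modulus among the singular points: 3/7.
The branch terms are analytic at 5/3 and contribute nothing to the residue; only the rational part matters.
At the order-1 pole 5/3 set g(ξ) = (ξ - (5/3))*(rational part) = -7/11.
Simple pole: residue = g(a) at a = 5/3, which is -7/11.
List the singular points by increasing real part (a conjugate pair: the negative imaginary part first).

Radius of convergence at 0: 3/7.
At -5/7: an algebraic (square-root) branch point.
At -3/7: an algebraic (square-root) branch point.
At 5/3: a pole of order 1; residue -7/11.


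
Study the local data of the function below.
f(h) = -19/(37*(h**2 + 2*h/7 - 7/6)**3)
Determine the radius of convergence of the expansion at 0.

Denominator factor (h**2 + 2*h/7 - 7/6)^3: discriminant 698/147, real irrational roots -1/7 + (1/42)*sqrt(2094) and -1/7 - (1/42)*sqrt(2094); poles of order 3, moduli -1/7 + (1/42)*sqrt(2094) and 1/7 + (1/42)*sqrt(2094).
The radius of convergence is the smallest modulus among the singular points: -1/7 + (1/42)*sqrt(2094).

The radius of convergence is -1/7 + (1/42)*sqrt(2094).


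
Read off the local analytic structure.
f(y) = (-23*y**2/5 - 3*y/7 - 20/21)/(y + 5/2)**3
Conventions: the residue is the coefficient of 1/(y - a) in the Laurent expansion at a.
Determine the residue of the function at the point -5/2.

At the order-3 pole -5/2 set g(y) = (y - (-5/2))^3*f(y) = -23*y**2/5 - 3*y/7 - 20/21.
Order-3 pole: residue = g''(a)/2; g''(-5/2) = -46/5, so the residue is -23/5.

The residue is -23/5.


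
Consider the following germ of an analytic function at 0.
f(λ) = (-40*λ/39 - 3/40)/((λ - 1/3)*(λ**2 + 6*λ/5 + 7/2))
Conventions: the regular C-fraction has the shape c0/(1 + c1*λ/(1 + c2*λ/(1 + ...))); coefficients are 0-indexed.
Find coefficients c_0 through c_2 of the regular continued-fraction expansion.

The regular C-fraction coefficients are [9/140, -66881/4095, 106653686/7825077].

Taylor coefficients (expand at 0): a_0 = 9/140, a_1 = 66881/63700, a_2 = 6326403/2229500.
c0 = a_0 = 9/140. Peel one level at a time: if S = 1 + c*λ/S' with S'(0) = 1, then c is the λ-coefficient of S and S' = c*λ/(S - 1).
S_1 = c0/f = 1 + (-66881/4095)*λ + (106653686/479115)*λ^2 + ...; c1 = -66881/4095.
S_2 = c1*λ/(S_1 - 1) = 1 + (106653686/7825077)*λ + ...; c2 = 106653686/7825077.


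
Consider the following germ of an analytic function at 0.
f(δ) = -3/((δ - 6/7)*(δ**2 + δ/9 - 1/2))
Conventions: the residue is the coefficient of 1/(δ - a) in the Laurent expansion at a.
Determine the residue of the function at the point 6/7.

At the order-1 pole 6/7 set g(δ) = (δ - (6/7))*f(δ) = -3/(δ**2 + δ/9 - 1/2).
Simple pole: residue = g(a) at a = 6/7, which is -882/97.

The residue is -882/97.


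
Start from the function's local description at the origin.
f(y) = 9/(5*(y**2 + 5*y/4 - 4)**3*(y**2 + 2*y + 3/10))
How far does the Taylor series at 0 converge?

Denominator factor (y**2 + 2*y + 3/10): discriminant 14/5, real irrational roots -1 + (1/10)*sqrt(70) and -1 - (1/10)*sqrt(70); poles of order 1, moduli 1 - (1/10)*sqrt(70) and 1 + (1/10)*sqrt(70).
Denominator factor (y**2 + 5*y/4 - 4)^3: discriminant 281/16, real irrational roots -5/8 + (1/8)*sqrt(281) and -5/8 - (1/8)*sqrt(281); poles of order 3, moduli -5/8 + (1/8)*sqrt(281) and 5/8 + (1/8)*sqrt(281).
The radius of convergence is the smallest modulus among the singular points: 1 - (1/10)*sqrt(70).

The radius of convergence is 1 - (1/10)*sqrt(70).


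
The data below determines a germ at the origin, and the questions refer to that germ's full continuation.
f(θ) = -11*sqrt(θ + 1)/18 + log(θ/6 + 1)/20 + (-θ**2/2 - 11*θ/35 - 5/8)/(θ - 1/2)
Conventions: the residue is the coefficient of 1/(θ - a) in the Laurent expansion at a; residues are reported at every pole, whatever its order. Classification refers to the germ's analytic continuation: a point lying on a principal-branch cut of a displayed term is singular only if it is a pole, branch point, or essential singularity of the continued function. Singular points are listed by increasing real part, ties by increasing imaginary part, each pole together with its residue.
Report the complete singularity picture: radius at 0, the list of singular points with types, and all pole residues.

Radius of convergence at 0: 1/2.
At -6: a logarithmic branch point.
At -1: an algebraic (square-root) branch point.
At 1/2: a pole of order 1; residue -127/140.

Denominator factor (θ - 1/2): pole of order 1 at 1/2, modulus 1/2.
Branch term (1/20)*log(1 - θ/(-6)): its argument vanishes at θ = -6, a logarithmic branch point, modulus 6.
Branch term (-11/18)*sqrt(1 - θ/(-1)): its argument vanishes at θ = -1, a square-root branch point, modulus 1.
The radius of convergence is the smallest modulus among the singular points: 1/2.
The branch terms are analytic at 1/2 and contribute nothing to the residue; only the rational part matters.
At the order-1 pole 1/2 set g(θ) = (θ - (1/2))*(rational part) = -θ**2/2 - 11*θ/35 - 5/8.
Simple pole: residue = g(a) at a = 1/2, which is -127/140.
List the singular points by increasing real part (a conjugate pair: the negative imaginary part first).


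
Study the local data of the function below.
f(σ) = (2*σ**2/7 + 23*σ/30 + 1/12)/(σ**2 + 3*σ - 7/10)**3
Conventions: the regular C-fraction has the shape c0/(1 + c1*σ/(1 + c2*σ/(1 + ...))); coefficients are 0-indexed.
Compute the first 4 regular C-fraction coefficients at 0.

Taylor coefficients (expand at 0): a_0 = -250/1029, a_1 = -38600/7203, a_2 = -964500/16807, a_3 = -55967000/117649.
c0 = a_0 = -250/1029. Peel one level at a time: if S = 1 + c*σ/S' with S'(0) = 1, then c is the σ-coefficient of S and S' = c*σ/(S - 1).
S_1 = c0/f = 1 + (-772/35)*σ + (306634/1225)*σ^2 + ...; c1 = -772/35.
S_2 = c1*σ/(S_1 - 1) = 1 + (153317/13510)*σ + (189136365/7300804)*σ^2 + ...; c2 = 153317/13510.
S_3 = c2*σ/(S_2 - 1) = 1 + (-945681825/414262534)*σ + ...; c3 = -945681825/414262534.

The regular C-fraction coefficients are [-250/1029, -772/35, 153317/13510, -945681825/414262534].


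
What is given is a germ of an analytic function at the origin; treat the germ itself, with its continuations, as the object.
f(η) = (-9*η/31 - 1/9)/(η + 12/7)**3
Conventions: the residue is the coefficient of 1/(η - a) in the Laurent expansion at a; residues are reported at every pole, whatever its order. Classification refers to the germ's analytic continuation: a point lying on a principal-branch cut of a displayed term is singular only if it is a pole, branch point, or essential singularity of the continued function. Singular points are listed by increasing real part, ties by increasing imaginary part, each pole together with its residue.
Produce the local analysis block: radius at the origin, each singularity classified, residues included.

Radius of convergence at 0: 12/7.
At -12/7: a pole of order 3; residue 0.

Denominator factor (η + 12/7)^3: pole of order 3 at -12/7, modulus 12/7.
The radius of convergence is the smallest modulus among the singular points: 12/7.
At the order-3 pole -12/7 set g(η) = (η - (-12/7))^3*f(η) = -9*η/31 - 1/9.
Order-3 pole: residue = g''(a)/2; g''(-12/7) = 0, so the residue is 0.


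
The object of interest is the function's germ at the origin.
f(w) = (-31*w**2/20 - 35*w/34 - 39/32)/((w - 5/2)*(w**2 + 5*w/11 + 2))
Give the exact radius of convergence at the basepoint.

The radius of convergence is sqrt(2).

Denominator factor (w**2 + 5*w/11 + 2): discriminant -943/121, complex-conjugate roots (-5/22) + ((1/22)*sqrt(943))*i and (-5/22) - ((1/22)*sqrt(943))*i; poles of order 1, moduli sqrt(2) and sqrt(2).
Denominator factor (w - 5/2): pole of order 1 at 5/2, modulus 5/2.
The radius of convergence is the smallest modulus among the singular points: sqrt(2).


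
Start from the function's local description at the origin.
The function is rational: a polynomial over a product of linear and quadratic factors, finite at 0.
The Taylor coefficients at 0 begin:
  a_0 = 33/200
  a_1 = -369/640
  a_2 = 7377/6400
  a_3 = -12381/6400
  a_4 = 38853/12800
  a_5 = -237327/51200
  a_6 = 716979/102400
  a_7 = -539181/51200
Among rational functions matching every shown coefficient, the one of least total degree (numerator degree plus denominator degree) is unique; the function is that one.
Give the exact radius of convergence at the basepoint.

No rational of total degree below 4 reproduces all 8 coefficients; solving the [1/3] Pade equations on them gives f(μ) = (11/25 - 7*μ/16)/((μ + 2/3)*(μ + 2)**2), whose expansion matches every shown term.
Denominator factor (μ + 2)^2: pole of order 2 at -2, modulus 2.
Denominator factor (μ + 2/3): pole of order 1 at -2/3, modulus 2/3.
The radius of convergence is the smallest modulus among the singular points: 2/3.

The radius of convergence is 2/3.


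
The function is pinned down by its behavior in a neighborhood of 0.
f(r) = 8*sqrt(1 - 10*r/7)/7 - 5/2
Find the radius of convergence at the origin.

Branch term (8/7)*sqrt(1 - r/(7/10)): its argument vanishes at r = 7/10, a square-root branch point, modulus 7/10.
The radius of convergence is the smallest modulus among the singular points: 7/10.

The radius of convergence is 7/10.


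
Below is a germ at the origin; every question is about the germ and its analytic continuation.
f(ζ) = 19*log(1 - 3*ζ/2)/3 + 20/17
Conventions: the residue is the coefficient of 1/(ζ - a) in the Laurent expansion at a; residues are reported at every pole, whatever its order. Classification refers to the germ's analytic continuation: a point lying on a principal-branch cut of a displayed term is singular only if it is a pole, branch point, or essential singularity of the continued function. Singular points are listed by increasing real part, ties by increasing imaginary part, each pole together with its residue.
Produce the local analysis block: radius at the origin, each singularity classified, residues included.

Branch term (19/3)*log(1 - ζ/(2/3)): its argument vanishes at ζ = 2/3, a logarithmic branch point, modulus 2/3.
The radius of convergence is the smallest modulus among the singular points: 2/3.

Radius of convergence at 0: 2/3.
At 2/3: a logarithmic branch point.


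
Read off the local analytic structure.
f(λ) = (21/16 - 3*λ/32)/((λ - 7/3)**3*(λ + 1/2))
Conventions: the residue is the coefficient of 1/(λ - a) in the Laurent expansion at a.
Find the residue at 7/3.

The residue is 2349/39304.

At the order-3 pole 7/3 set g(λ) = (λ - (7/3))^3*f(λ) = (21/16 - 3*λ/32)/(λ + 1/2).
Order-3 pole: residue = g''(a)/2; g''(7/3) = 2349/19652, so the residue is 2349/39304.


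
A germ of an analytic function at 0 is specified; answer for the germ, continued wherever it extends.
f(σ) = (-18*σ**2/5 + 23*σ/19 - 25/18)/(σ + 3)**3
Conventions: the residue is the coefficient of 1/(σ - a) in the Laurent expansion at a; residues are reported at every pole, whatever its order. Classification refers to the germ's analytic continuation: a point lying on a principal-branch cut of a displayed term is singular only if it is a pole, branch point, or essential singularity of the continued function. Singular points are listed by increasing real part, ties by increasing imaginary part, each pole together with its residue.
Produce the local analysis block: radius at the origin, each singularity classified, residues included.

Radius of convergence at 0: 3.
At -3: a pole of order 3; residue -18/5.

Denominator factor (σ + 3)^3: pole of order 3 at -3, modulus 3.
The radius of convergence is the smallest modulus among the singular points: 3.
At the order-3 pole -3 set g(σ) = (σ - (-3))^3*f(σ) = -18*σ**2/5 + 23*σ/19 - 25/18.
Order-3 pole: residue = g''(a)/2; g''(-3) = -36/5, so the residue is -18/5.


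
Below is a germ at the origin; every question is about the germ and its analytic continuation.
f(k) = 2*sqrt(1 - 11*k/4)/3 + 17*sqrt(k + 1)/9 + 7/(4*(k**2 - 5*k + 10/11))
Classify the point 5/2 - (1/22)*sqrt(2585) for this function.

The denominator factor k**2 - 5*k + 10/11 vanishes at 5/2 - (1/22)*sqrt(2585) and appears to the power 1; the numerator there equals 7/4, nonzero, and no other factor vanishes.
The branch terms are analytic at this point.
Hence a pole whose order is the multiplicity, 1.

The point is a pole of order 1.


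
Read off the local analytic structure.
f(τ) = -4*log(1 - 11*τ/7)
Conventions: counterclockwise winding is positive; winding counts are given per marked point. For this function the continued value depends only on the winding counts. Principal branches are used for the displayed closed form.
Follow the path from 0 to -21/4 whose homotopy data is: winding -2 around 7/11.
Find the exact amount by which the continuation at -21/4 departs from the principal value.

The rational part is single-valued and drops out of the difference; each branch term changes only by its own monodromy.
(-4)*log(1 - τ/(7/11)): each positive loop around 7/11 adds 2*pi*i to the log, so winding -2 contributes (-4)*(-2)*2*pi*i = (16)*pi*i.
Summing the contributions at τ = -21/4 gives (16)*pi*i.

Continued minus principal equals (16)*pi*i.


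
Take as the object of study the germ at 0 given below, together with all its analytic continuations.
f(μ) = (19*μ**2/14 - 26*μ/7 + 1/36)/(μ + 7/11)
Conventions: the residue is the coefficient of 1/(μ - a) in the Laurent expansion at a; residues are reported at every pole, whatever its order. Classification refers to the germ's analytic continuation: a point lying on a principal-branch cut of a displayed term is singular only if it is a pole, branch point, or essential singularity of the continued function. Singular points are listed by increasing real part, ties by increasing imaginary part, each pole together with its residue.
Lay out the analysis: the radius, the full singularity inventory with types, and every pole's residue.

Radius of convergence at 0: 7/11.
At -7/11: a pole of order 1; residue 12811/4356.

Denominator factor (μ + 7/11): pole of order 1 at -7/11, modulus 7/11.
The radius of convergence is the smallest modulus among the singular points: 7/11.
At the order-1 pole -7/11 set g(μ) = (μ - (-7/11))*f(μ) = 19*μ**2/14 - 26*μ/7 + 1/36.
Simple pole: residue = g(a) at a = -7/11, which is 12811/4356.


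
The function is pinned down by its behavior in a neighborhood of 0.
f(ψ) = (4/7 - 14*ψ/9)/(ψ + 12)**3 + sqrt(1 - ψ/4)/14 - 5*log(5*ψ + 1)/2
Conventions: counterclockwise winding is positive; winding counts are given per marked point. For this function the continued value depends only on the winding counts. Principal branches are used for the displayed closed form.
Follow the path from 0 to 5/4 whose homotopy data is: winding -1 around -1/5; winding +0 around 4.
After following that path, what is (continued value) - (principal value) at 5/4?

Continued minus principal equals (5)*pi*i.

The rational part is single-valued and drops out of the difference; each branch term changes only by its own monodromy.
(1/14)*sqrt(1 - ψ/(4)): winding +0 is even, the square root returns to the same sheet, contribution 0.
(-5/2)*log(1 - ψ/(-1/5)): each positive loop around -1/5 adds 2*pi*i to the log, so winding -1 contributes (-5/2)*(-1)*2*pi*i = (5)*pi*i.
Summing the contributions at ψ = 5/4 gives (5)*pi*i.


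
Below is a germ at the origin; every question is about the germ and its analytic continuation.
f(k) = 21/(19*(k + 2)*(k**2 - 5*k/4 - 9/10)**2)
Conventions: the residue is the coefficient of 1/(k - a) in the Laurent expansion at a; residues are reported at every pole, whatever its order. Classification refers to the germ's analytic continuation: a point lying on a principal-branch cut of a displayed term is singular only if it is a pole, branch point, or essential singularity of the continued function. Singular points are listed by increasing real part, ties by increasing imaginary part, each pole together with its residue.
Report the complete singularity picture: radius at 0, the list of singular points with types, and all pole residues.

Radius of convergence at 0: -5/8 + (1/40)*sqrt(2065).
At -2: a pole of order 1; residue 75/2128.
At 5/8 - (1/40)*sqrt(2065): a pole of order 2; residue -75/4256 + (15525/14815136)*sqrt(2065).
At 5/8 + (1/40)*sqrt(2065): a pole of order 2; residue -75/4256 - (15525/14815136)*sqrt(2065).

Denominator factor (k**2 - 5*k/4 - 9/10)^2: discriminant 413/80, real irrational roots 5/8 + (1/40)*sqrt(2065) and 5/8 - (1/40)*sqrt(2065); poles of order 2, moduli 5/8 + (1/40)*sqrt(2065) and -5/8 + (1/40)*sqrt(2065).
Denominator factor (k + 2): pole of order 1 at -2, modulus 2.
The radius of convergence is the smallest modulus among the singular points: -5/8 + (1/40)*sqrt(2065).
At the order-1 pole -2 set g(k) = (k - (-2))*f(k) = 21/(19*(k**2 - 5*k/4 - 9/10)**2).
Simple pole: residue = g(a) at a = -2, which is 75/2128.
The factor k**2 - 5*k/4 - 9/10 splits as (k - a)(k - a') with a = 5/8 - (1/40)*sqrt(2065), a' = 5/8 + (1/40)*sqrt(2065). At the order-2 pole a set g(k) = (k - a)^2*f(k) = [21/(19*(k + 2))] / (k - a')^2.
Order-2 pole: residue = g'(a); g'(5/8 - (1/40)*sqrt(2065)) = -75/4256 + (15525/14815136)*sqrt(2065), so the residue is -75/4256 + (15525/14815136)*sqrt(2065).
The factor k**2 - 5*k/4 - 9/10 splits as (k - a)(k - a') with a = 5/8 + (1/40)*sqrt(2065), a' = 5/8 - (1/40)*sqrt(2065). At the order-2 pole a set g(k) = (k - a)^2*f(k) = [21/(19*(k + 2))] / (k - a')^2.
Order-2 pole: residue = g'(a); g'(5/8 + (1/40)*sqrt(2065)) = -75/4256 - (15525/14815136)*sqrt(2065), so the residue is -75/4256 - (15525/14815136)*sqrt(2065).
List the singular points by increasing real part (a conjugate pair: the negative imaginary part first).


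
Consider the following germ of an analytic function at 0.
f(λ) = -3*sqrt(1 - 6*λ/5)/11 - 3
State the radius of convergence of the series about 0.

The radius of convergence is 5/6.

Branch term (-3/11)*sqrt(1 - λ/(5/6)): its argument vanishes at λ = 5/6, a square-root branch point, modulus 5/6.
The radius of convergence is the smallest modulus among the singular points: 5/6.


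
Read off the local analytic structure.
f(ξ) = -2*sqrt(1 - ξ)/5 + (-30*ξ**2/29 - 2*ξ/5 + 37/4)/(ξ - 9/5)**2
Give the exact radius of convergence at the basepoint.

The radius of convergence is 1.

Denominator factor (ξ - 9/5)^2: pole of order 2 at 9/5, modulus 9/5.
Branch term (-2/5)*sqrt(1 - ξ/(1)): its argument vanishes at ξ = 1, a square-root branch point, modulus 1.
The radius of convergence is the smallest modulus among the singular points: 1.


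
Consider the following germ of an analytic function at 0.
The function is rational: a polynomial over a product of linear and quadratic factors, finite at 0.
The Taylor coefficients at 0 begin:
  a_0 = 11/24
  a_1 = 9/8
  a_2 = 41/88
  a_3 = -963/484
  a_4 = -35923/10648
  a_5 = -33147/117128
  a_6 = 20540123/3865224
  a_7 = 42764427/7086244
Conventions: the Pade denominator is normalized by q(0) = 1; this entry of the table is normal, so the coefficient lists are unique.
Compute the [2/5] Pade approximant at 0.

Taylor coefficients needed (read off): a_0 = 11/24, a_1 = 9/8, a_2 = 41/88, a_3 = -963/484, a_4 = -35923/10648, a_5 = -33147/117128, a_6 = 20540123/3865224, a_7 = 42764427/7086244.
Write the denominator as Q(δ) = 1 + q1*δ + q2*δ^2 + q3*δ^3 + q4*δ^4 + q5*δ^5. Requiring Q*f - P = O(δ^8) with deg P <= 2 kills the coefficients of δ^3..δ^7 in Q*f:
  δ^3: a_3 + q1*a_2 + q2*a_1 + q3*a_0 = 0, i.e. -963/484 + (41/88)*q1 + (9/8)*q2 + (11/24)*q3 = 0.
  δ^4: a_4 + q1*a_3 + q2*a_2 + q3*a_1 + q4*a_0 = 0, i.e. -35923/10648 + (-963/484)*q1 + (41/88)*q2 + (9/8)*q3 + (11/24)*q4 = 0.
  δ^5: a_5 + q1*a_4 + q2*a_3 + q3*a_2 + q4*a_1 + q5*a_0 = 0, i.e. -33147/117128 + (-35923/10648)*q1 + (-963/484)*q2 + (41/88)*q3 + (9/8)*q4 + (11/24)*q5 = 0.
  δ^6: a_6 + q1*a_5 + q2*a_4 + q3*a_3 + q4*a_2 + q5*a_1 = 0, i.e. 20540123/3865224 + (-33147/117128)*q1 + (-35923/10648)*q2 + (-963/484)*q3 + (41/88)*q4 + (9/8)*q5 = 0.
  δ^7: a_7 + q1*a_6 + q2*a_5 + q3*a_4 + q4*a_3 + q5*a_2 = 0, i.e. 42764427/7086244 + (20540123/3865224)*q1 + (-33147/117128)*q2 + (-35923/10648)*q3 + (-963/484)*q4 + (41/88)*q5 = 0.
Solving this linear system: q1 = -18/451, q2 = 970/14883, q3 = 230382/54571, q4 = -16079/4961, q5 = 1926/451.
The numerator is Q*f truncated at degree 2: P0 = a_0 = 11/24; P1 = a_1 + q1*a_0 = 363/328; P2 = a_2 + q1*a_1 + q2*a_0 = 1331/2952.

The Pade approximant has numerator coefficients [11/24, 363/328, 1331/2952]; denominator coefficients [1, -18/451, 970/14883, 230382/54571, -16079/4961, 1926/451].


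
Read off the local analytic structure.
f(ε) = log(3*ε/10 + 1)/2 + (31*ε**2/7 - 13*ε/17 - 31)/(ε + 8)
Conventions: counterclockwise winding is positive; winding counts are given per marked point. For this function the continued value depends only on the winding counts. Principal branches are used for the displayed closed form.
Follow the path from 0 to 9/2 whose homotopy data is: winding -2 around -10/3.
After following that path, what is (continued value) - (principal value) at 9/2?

Continued minus principal equals -(2)*pi*i.

The rational part is single-valued and drops out of the difference; each branch term changes only by its own monodromy.
(1/2)*log(1 - ε/(-10/3)): each positive loop around -10/3 adds 2*pi*i to the log, so winding -2 contributes (1/2)*(-2)*2*pi*i = -(2)*pi*i.
Summing the contributions at ε = 9/2 gives -(2)*pi*i.


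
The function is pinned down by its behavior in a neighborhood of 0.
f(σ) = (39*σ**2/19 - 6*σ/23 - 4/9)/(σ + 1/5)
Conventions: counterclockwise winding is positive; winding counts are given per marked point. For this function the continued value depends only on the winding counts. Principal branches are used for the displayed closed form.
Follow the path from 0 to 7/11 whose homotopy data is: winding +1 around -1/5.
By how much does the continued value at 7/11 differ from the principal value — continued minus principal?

Continued minus principal equals 0.

The function is rational, hence single-valued: continuing it around any pole returns the same value, so the difference is 0.


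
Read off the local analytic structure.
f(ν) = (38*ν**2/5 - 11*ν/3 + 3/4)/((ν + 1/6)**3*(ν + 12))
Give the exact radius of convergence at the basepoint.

Denominator factor (ν + 12): pole of order 1 at -12, modulus 12.
Denominator factor (ν + 1/6)^3: pole of order 3 at -1/6, modulus 1/6.
The radius of convergence is the smallest modulus among the singular points: 1/6.

The radius of convergence is 1/6.


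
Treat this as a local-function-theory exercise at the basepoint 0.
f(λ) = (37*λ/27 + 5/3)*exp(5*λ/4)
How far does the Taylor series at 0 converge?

The factor exp(5*λ/4) is entire and contributes no finite singular point.
The polynomial part has no poles.
No finite singular points: the Taylor series at 0 converges everywhere.

The radius of convergence is infinite.


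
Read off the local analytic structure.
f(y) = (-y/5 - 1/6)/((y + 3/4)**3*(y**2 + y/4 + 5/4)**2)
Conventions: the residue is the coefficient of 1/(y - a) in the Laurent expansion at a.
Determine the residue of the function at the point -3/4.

The residue is -51392/428415.

At the order-3 pole -3/4 set g(y) = (y - (-3/4))^3*f(y) = (-y/5 - 1/6)/(y**2 + y/4 + 5/4)**2.
Order-3 pole: residue = g''(a)/2; g''(-3/4) = -102784/428415, so the residue is -51392/428415.


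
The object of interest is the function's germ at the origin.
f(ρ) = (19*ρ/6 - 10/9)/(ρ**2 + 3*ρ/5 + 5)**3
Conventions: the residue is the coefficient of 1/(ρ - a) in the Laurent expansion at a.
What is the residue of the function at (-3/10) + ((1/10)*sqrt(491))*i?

The factor ρ**2 + 3*ρ/5 + 5 splits as (ρ - a)(ρ - a') with a = (-3/10) + ((1/10)*sqrt(491))*i, a' = (-3/10) - ((1/10)*sqrt(491))*i. At the order-3 pole a set g(ρ) = (ρ - a)^3*f(ρ) = [19*ρ/6 - 10/9] / (ρ - a')^3.
Order-3 pole: residue = g''(a)/2; g''((-3/10) + ((1/10)*sqrt(491))*i) = ((231875/355112313)*sqrt(491))*i, so the residue is ((231875/710224626)*sqrt(491))*i.

The residue is ((231875/710224626)*sqrt(491))*i.


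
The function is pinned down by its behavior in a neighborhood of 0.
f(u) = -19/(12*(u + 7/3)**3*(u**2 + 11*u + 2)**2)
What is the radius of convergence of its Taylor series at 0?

Denominator factor (u**2 + 11*u + 2)^2: discriminant 113, real irrational roots -11/2 + (1/2)*sqrt(113) and -11/2 - (1/2)*sqrt(113); poles of order 2, moduli 11/2 - (1/2)*sqrt(113) and 11/2 + (1/2)*sqrt(113).
Denominator factor (u + 7/3)^3: pole of order 3 at -7/3, modulus 7/3.
The radius of convergence is the smallest modulus among the singular points: 11/2 - (1/2)*sqrt(113).

The radius of convergence is 11/2 - (1/2)*sqrt(113).


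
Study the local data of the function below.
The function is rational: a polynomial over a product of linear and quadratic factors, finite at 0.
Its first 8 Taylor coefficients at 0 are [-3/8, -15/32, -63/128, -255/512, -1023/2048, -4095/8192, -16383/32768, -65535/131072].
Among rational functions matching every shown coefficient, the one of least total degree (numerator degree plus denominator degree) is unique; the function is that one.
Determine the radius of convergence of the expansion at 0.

No rational of total degree below 2 reproduces all 8 coefficients; solving the [0/2] Pade equations on them gives f(θ) = -3/(2*(θ - 4)*(θ - 1)), whose expansion matches every shown term.
Denominator factor (θ - 4): pole of order 1 at 4, modulus 4.
Denominator factor (θ - 1): pole of order 1 at 1, modulus 1.
The radius of convergence is the smallest modulus among the singular points: 1.

The radius of convergence is 1.


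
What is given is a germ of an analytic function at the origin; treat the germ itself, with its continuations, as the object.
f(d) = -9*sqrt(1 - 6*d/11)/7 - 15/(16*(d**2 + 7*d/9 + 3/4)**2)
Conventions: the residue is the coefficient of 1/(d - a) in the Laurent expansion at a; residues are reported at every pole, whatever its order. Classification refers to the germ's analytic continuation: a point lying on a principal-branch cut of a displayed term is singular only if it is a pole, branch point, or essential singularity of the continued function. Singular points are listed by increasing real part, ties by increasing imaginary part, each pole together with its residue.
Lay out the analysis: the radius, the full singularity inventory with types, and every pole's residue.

Denominator factor (d**2 + 7*d/9 + 3/4)^2: discriminant -194/81, complex-conjugate roots (-7/18) + ((1/18)*sqrt(194))*i and (-7/18) - ((1/18)*sqrt(194))*i; poles of order 2, moduli (1/2)*sqrt(3) and (1/2)*sqrt(3).
Branch term (-9/7)*sqrt(1 - d/(11/6)): its argument vanishes at d = 11/6, a square-root branch point, modulus 11/6.
The radius of convergence is the smallest modulus among the singular points: (1/2)*sqrt(3).
The branch term is analytic at (-7/18) - ((1/18)*sqrt(194))*i and contributes nothing to the residue; only the rational part matters.
The factor d**2 + 7*d/9 + 3/4 splits as (d - a)(d - a') with a = (-7/18) - ((1/18)*sqrt(194))*i, a' = (-7/18) + ((1/18)*sqrt(194))*i. At the order-2 pole a set g(d) = (d - a)^2*(rational part) = [-15/16] / (d - a')^2.
Order-2 pole: residue = g'(a); g'((-7/18) - ((1/18)*sqrt(194))*i) = -((10935/301088)*sqrt(194))*i, so the residue is -((10935/301088)*sqrt(194))*i.
The branch term is analytic at (-7/18) + ((1/18)*sqrt(194))*i and contributes nothing to the residue; only the rational part matters.
The factor d**2 + 7*d/9 + 3/4 splits as (d - a)(d - a') with a = (-7/18) + ((1/18)*sqrt(194))*i, a' = (-7/18) - ((1/18)*sqrt(194))*i. At the order-2 pole a set g(d) = (d - a)^2*(rational part) = [-15/16] / (d - a')^2.
Order-2 pole: residue = g'(a); g'((-7/18) + ((1/18)*sqrt(194))*i) = ((10935/301088)*sqrt(194))*i, so the residue is ((10935/301088)*sqrt(194))*i.
List the singular points by increasing real part (a conjugate pair: the negative imaginary part first).

Radius of convergence at 0: (1/2)*sqrt(3).
At (-7/18) - ((1/18)*sqrt(194))*i: a pole of order 2; residue -((10935/301088)*sqrt(194))*i.
At (-7/18) + ((1/18)*sqrt(194))*i: a pole of order 2; residue ((10935/301088)*sqrt(194))*i.
At 11/6: an algebraic (square-root) branch point.


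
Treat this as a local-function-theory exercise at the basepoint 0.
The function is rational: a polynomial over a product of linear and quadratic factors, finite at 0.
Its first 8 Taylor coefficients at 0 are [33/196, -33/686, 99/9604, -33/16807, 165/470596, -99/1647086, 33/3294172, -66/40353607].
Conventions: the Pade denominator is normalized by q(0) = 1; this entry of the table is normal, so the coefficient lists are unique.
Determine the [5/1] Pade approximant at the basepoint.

The Pade approximant has numerator coefficients [33/196, -55/2744, 11/4802, -33/134456, 11/470596, -11/6588344]; denominator coefficients [1, 1/6].

Taylor coefficients needed (read off): a_0 = 33/196, a_1 = -33/686, a_2 = 99/9604, a_3 = -33/16807, a_4 = 165/470596, a_5 = -99/1647086, a_6 = 33/3294172.
Write the denominator as Q(u) = 1 + q1*u. Requiring Q*f - P = O(u^7) with deg P <= 5 kills the coefficients of u^6..u^6 in Q*f:
  u^6: a_6 + q1*a_5 = 0, i.e. 33/3294172 + (-99/1647086)*q1 = 0.
Solving this linear system: q1 = 1/6.
The numerator is Q*f truncated at degree 5: P0 = a_0 = 33/196; P1 = a_1 + q1*a_0 = -55/2744; P2 = a_2 + q1*a_1 = 11/4802; P3 = a_3 + q1*a_2 = -33/134456; P4 = a_4 + q1*a_3 = 11/470596; P5 = a_5 + q1*a_4 = -11/6588344.


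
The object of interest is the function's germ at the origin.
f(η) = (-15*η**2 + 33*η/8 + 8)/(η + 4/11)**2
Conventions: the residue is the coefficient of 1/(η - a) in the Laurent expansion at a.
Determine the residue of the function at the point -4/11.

The residue is 1323/88.

At the order-2 pole -4/11 set g(η) = (η - (-4/11))^2*f(η) = -15*η**2 + 33*η/8 + 8.
Order-2 pole: residue = g'(a); g'(-4/11) = 1323/88, so the residue is 1323/88.


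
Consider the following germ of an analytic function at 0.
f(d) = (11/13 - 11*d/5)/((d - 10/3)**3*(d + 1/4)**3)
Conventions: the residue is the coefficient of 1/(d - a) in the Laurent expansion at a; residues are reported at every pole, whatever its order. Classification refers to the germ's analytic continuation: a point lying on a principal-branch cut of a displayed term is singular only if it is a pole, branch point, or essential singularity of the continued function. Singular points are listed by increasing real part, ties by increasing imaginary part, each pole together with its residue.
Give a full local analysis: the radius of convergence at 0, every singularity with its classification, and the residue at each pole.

Denominator factor (d - 10/3)^3: pole of order 3 at 10/3, modulus 10/3.
Denominator factor (d + 1/4)^3: pole of order 3 at -1/4, modulus 1/4.
The radius of convergence is the smallest modulus among the singular points: 1/4.
At the order-3 pole -1/4 set g(d) = (d - (-1/4))^3*f(d) = (11/13 - 11*d/5)/(d - 10/3)**3.
Order-3 pole: residue = g''(a)/2; g''(-1/4) = 494055936/9555548795, so the residue is 247027968/9555548795.
At the order-3 pole 10/3 set g(d) = (d - (10/3))^3*f(d) = (11/13 - 11*d/5)/(d + 1/4)**3.
Order-3 pole: residue = g''(a)/2; g''(10/3) = -494055936/9555548795, so the residue is -247027968/9555548795.
List the singular points by increasing real part (a conjugate pair: the negative imaginary part first).

Radius of convergence at 0: 1/4.
At -1/4: a pole of order 3; residue 247027968/9555548795.
At 10/3: a pole of order 3; residue -247027968/9555548795.
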